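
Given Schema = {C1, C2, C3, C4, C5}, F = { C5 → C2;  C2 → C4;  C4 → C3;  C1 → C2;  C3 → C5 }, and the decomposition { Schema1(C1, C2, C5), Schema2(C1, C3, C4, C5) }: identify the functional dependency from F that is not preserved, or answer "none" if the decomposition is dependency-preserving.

C5 → C2 lies within Schema1.
C2 → C4: restricted closure across fragments reaches C4.
C4 → C3 lies within Schema2.
C1 → C2 lies within Schema1.
C3 → C5 lies within Schema2.
Every dependency is enforceable on the fragments, so the decomposition is dependency-preserving.

none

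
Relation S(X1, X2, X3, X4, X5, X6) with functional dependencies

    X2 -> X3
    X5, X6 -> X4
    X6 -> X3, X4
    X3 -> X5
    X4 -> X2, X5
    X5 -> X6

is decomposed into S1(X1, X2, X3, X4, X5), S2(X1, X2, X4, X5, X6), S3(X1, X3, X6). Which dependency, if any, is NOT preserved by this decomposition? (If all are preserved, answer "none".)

none

X2 → X3 lies within S1.
X5, X6 → X4 lies within S2.
X6 → X3, X4: restricted closure across fragments reaches X3, X4.
X3 → X5 lies within S1.
X4 → X2, X5 lies within S1.
X5 → X6 lies within S2.
Every dependency is enforceable on the fragments, so the decomposition is dependency-preserving.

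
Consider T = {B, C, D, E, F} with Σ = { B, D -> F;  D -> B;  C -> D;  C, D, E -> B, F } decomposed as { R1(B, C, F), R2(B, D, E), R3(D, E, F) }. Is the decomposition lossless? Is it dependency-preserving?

lossy and not dependency-preserving

Lossless test (chase): Rows 2 and 3 agree on D; apply D→B and equate their B entries. Rows 2 and 3 agree on B, D; apply B, D→F and equate their F entries. No row becomes fully distinguished — the join is lossy.
Dependency preservation: the restricted closure of {C} across the fragments never reaches {D}, so C → D cannot be enforced without a join — not preserved.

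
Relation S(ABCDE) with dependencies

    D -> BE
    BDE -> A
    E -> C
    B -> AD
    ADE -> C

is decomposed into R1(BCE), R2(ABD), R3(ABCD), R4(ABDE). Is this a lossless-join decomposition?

Chase test. Columns are ABCDE; row i has aⱼ where attribute j ∈ Ri, else bᵢⱼ.
Initial tableau (one row per fragment):
  row 1: b11 a2 a3 b14 a5
  row 2: a1 a2 b23 a4 b25
  row 3: a1 a2 a3 a4 b35
  row 4: a1 a2 b43 a4 a5
Rows 2 and 3 agree on D; apply D→BE and equate their BE entries.
Rows 2 and 4 agree on D; apply D→BE and equate their BE entries.
Rows 1 and 2 agree on E; apply E→C and equate their C entries.
Rows 1 and 4 agree on E; apply E→C and equate their C entries.
Rows 1 and 2 agree on B; apply B→AD and equate their AD entries.
Row 1 is now all distinguished symbols — the join is lossless.

Yes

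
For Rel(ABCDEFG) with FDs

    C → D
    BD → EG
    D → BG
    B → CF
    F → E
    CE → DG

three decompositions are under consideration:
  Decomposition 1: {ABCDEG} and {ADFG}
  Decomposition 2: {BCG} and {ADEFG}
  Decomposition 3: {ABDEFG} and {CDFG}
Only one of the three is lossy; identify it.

Decomposition 2

Decomposition 1: common = {ADG}, closure = {ABCDEFG} → lossless.
Decomposition 2: common = {G}, closure = {G} → lossy.
Decomposition 3: common = {DFG}, closure = {BCDEFG} → lossless.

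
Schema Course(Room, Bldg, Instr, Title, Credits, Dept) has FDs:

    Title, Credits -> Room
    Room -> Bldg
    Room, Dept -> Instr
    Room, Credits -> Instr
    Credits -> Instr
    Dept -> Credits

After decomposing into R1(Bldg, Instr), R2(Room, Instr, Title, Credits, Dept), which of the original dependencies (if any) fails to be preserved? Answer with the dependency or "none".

Room -> Bldg

Check Room → Bldg: no single fragment contains all of {Room, Bldg}, and the restricted closure of {Room} across the fragments never reaches {Bldg}.
Title, Credits → Room is preserved.
Room, Dept → Instr is preserved.
Room, Credits → Instr is preserved.
Credits → Instr is preserved.
Dept → Credits is preserved.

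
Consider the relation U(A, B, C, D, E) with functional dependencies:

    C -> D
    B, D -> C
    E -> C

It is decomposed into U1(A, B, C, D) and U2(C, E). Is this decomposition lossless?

Common attributes: U1 ∩ U2 = {C}.
Closure of {C}: C → D applies, adding D. So (C)⁺ = {C, D}.
The closure contains neither all of U1 = {A, B, C, D} nor all of U2 = {C, E}, so the common attributes are not a superkey of either fragment. The join is lossy.

No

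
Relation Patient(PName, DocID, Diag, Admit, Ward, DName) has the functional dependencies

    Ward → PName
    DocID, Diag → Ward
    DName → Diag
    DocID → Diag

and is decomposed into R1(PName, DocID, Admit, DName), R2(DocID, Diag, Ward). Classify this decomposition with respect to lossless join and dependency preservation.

Lossless test: (DocID)⁺ = {PName, DocID, Diag, Ward}, which contains all of one fragment — lossless.
Dependency preservation: the restricted closure of {Ward} across the fragments never reaches {PName}, so Ward → PName cannot be enforced without a join — not preserved.

lossless but not dependency-preserving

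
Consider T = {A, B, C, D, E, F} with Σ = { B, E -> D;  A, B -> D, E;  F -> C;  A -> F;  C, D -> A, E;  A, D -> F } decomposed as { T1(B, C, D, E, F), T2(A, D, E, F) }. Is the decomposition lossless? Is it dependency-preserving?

lossless but not dependency-preserving

Lossless test: (D, E, F)⁺ = {A, C, D, E, F}, which contains all of one fragment — lossless.
Dependency preservation: the restricted closure of {A, B} across the fragments never reaches {D, E}, so A, B → D, E cannot be enforced without a join — not preserved.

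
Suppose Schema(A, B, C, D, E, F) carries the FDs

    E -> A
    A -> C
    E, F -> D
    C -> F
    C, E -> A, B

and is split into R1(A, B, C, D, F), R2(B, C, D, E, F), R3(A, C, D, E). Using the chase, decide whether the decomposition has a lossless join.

Yes

Chase test. Columns are A, B, C, D, E, F; row i has aⱼ where attribute j ∈ Ri, else bᵢⱼ.
Initial tableau (one row per fragment):
  row 1: a1 a2 a3 a4 b15 a6
  row 2: b21 a2 a3 a4 a5 a6
  row 3: a1 b32 a3 a4 a5 b36
Rows 2 and 3 agree on E; apply E→A and equate their A entries.
Rows 1 and 3 agree on C; apply C→F and equate their F entries.
Rows 2 and 3 agree on C, E; apply C, E→A, B and equate their A, B entries.
Row 2 is now all distinguished symbols — the join is lossless.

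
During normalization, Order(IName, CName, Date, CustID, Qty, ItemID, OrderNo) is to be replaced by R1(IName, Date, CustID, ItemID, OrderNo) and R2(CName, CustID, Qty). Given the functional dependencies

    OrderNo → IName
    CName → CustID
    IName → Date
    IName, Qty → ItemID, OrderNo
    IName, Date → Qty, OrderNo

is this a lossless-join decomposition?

No

Common attributes: R1 ∩ R2 = {CustID}.
No dependency enlarges {CustID}, so (CustID)⁺ = {CustID}.
The closure contains neither all of R1 = {IName, Date, CustID, ItemID, OrderNo} nor all of R2 = {CName, CustID, Qty}, so the common attributes are not a superkey of either fragment. The join is lossy.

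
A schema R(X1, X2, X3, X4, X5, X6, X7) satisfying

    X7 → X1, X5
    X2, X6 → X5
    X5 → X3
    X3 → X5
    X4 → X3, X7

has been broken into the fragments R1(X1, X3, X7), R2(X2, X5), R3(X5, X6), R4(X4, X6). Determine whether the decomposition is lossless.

Chase test. Columns are X1, X2, X3, X4, X5, X6, X7; row i has aⱼ where attribute j ∈ Ri, else bᵢⱼ.
Initial tableau (one row per fragment):
  row 1: a1 b12 a3 b14 b15 b16 a7
  row 2: b21 a2 b23 b24 a5 b26 b27
  row 3: b31 b32 b33 b34 a5 a6 b37
  row 4: b41 b42 b43 a4 b45 a6 b47
Rows 2 and 3 agree on X5; apply X5→X3 and equate their X3 entries.
No row becomes fully distinguished — the join is lossy.

No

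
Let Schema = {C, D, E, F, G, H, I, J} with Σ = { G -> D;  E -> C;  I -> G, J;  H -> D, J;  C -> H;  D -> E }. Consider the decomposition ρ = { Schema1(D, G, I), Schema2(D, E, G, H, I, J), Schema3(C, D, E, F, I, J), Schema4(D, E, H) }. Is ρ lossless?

Chase test. Columns are C, D, E, F, G, H, I, J; row i has aⱼ where attribute j ∈ Schemai, else bᵢⱼ.
Initial tableau (one row per fragment):
  row 1: b11 a2 b13 b14 a5 b16 a7 b18
  row 2: b21 a2 a3 b24 a5 a6 a7 a8
  row 3: a1 a2 a3 a4 b35 b36 a7 a8
  row 4: b41 a2 a3 b44 b45 a6 b47 b48
Rows 2 and 3 agree on E; apply E→C and equate their C entries.
Rows 2 and 4 agree on E; apply E→C and equate their C entries.
Rows 1 and 2 agree on I; apply I→G, J and equate their G, J entries.
Rows 1 and 3 agree on I; apply I→G, J and equate their G, J entries.
Rows 2 and 4 agree on H; apply H→D, J and equate their D, J entries.
Rows 2 and 3 agree on C; apply C→H and equate their H entries.
Rows 1 and 2 agree on D; apply D→E and equate their E entries.
Rows 1 and 2 agree on E; apply E→C and equate their C entries.
Rows 1 and 2 agree on C; apply C→H and equate their H entries.
Row 3 is now all distinguished symbols — the join is lossless.

Yes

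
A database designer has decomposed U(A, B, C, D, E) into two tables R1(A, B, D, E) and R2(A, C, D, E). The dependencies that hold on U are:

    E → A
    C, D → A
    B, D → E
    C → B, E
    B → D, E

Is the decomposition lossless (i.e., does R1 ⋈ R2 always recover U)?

Common attributes: R1 ∩ R2 = {A, D, E}.
No dependency enlarges {A, D, E}, so (A, D, E)⁺ = {A, D, E}.
The closure contains neither all of R1 = {A, B, D, E} nor all of R2 = {A, C, D, E}, so the common attributes are not a superkey of either fragment. The join is lossy.

No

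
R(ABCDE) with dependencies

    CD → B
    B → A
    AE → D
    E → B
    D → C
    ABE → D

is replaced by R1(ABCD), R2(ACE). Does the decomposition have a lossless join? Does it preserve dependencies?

Lossless test: (AC)⁺ = {AC}, which is a superkey of neither fragment — lossy.
Dependency preservation: the restricted closure of {AE} across the fragments never reaches {D}, so AE → D cannot be enforced without a join — not preserved.

lossy and not dependency-preserving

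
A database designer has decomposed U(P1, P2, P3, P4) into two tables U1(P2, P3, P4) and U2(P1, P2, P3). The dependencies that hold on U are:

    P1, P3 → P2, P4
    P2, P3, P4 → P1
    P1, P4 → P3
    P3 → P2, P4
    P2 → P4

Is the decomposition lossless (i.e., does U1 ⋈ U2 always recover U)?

Yes

Common attributes: U1 ∩ U2 = {P2, P3}.
Closure of {P2, P3}: P3 → P2, P4 applies, adding P4; P2, P3, P4 → P1 applies, adding P1. So (P2, P3)⁺ = {P1, P2, P3, P4}.
This closure contains every attribute of U1, so U1 ∩ U2 → U1. The join is lossless.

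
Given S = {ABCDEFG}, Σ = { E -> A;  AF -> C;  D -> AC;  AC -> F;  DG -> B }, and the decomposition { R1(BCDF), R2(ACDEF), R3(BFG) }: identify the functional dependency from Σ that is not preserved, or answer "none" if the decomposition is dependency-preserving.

DG -> B

Check DG → B: no single fragment contains all of {BDG}, and the restricted closure of {DG} across the fragments never reaches {B}.
E → A is preserved.
AF → C is preserved.
D → AC is preserved.
AC → F is preserved.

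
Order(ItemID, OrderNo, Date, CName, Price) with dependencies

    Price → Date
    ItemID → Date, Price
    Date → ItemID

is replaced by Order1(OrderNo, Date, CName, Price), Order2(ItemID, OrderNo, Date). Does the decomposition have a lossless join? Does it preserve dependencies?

Lossless test: (OrderNo, Date)⁺ = {ItemID, OrderNo, Date, Price}, which contains all of one fragment — lossless.
Dependency preservation: ItemID → Date, Price is not contained in any single fragment, but the restricted closure of its left-hand side across the fragments still reaches the right-hand side; the remaining FDs each lie inside some fragment. All dependencies are preserved.

lossless and dependency-preserving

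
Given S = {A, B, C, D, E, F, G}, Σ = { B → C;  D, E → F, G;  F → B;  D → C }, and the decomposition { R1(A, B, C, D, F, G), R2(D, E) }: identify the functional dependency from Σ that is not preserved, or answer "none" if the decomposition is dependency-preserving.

D, E → F, G

Check D, E → F, G: no single fragment contains all of {D, E, F, G}, and the restricted closure of {D, E} across the fragments never reaches {F, G}.
B → C is preserved.
F → B is preserved.
D → C is preserved.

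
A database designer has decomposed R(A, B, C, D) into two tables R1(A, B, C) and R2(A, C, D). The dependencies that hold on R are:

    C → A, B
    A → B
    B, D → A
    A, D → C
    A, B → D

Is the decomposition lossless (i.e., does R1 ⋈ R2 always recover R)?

Common attributes: R1 ∩ R2 = {A, C}.
Closure of {A, C}: C → A, B applies, adding B; A, B → D applies, adding D. So (A, C)⁺ = {A, B, C, D}.
This closure contains every attribute of R1, so R1 ∩ R2 → R1. The join is lossless.

Yes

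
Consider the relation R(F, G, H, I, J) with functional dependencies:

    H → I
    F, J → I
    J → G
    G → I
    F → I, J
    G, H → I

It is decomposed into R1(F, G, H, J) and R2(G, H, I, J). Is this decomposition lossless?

Yes

Common attributes: R1 ∩ R2 = {G, H, J}.
Closure of {G, H, J}: H → I applies, adding I. So (G, H, J)⁺ = {G, H, I, J}.
This closure contains every attribute of R2, so R1 ∩ R2 → R2. The join is lossless.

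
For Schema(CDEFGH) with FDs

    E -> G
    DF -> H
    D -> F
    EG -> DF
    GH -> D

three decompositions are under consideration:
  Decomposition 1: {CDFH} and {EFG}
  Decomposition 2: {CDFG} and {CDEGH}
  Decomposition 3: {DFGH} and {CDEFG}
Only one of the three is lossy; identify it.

Decomposition 1

Decomposition 1: common = {F}, closure = {F} → lossy.
Decomposition 2: common = {CDG}, closure = {CDFGH} → lossless.
Decomposition 3: common = {DFG}, closure = {DFGH} → lossless.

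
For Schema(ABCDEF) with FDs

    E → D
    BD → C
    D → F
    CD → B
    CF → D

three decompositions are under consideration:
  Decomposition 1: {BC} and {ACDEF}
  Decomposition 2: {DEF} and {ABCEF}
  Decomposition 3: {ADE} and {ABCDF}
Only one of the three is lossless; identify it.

Decomposition 1: common = {C}, closure = {C} → lossy.
Decomposition 2: common = {EF}, closure = {DEF} → lossless.
Decomposition 3: common = {AD}, closure = {ADF} → lossy.

Decomposition 2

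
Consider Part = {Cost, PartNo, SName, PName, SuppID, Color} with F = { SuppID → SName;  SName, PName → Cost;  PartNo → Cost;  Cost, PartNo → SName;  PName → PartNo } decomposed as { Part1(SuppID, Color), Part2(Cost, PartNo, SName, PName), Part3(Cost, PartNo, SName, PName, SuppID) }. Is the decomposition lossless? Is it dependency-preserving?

Lossless test (chase): Rows 1 and 3 agree on SuppID; apply SuppID→SName and equate their SName entries. No row becomes fully distinguished — the join is lossy.
Dependency preservation: every FD's attributes lie within a single fragment, so each can be enforced locally — preserved.

lossy but dependency-preserving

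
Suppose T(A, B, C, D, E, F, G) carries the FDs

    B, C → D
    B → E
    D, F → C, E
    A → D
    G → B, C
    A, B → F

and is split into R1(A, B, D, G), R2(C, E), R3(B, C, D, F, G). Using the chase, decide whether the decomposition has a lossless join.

No

Chase test. Columns are A, B, C, D, E, F, G; row i has aⱼ where attribute j ∈ Ri, else bᵢⱼ.
Initial tableau (one row per fragment):
  row 1: a1 a2 b13 a4 b15 b16 a7
  row 2: b21 b22 a3 b24 a5 b26 b27
  row 3: b31 a2 a3 a4 b35 a6 a7
Rows 1 and 3 agree on B; apply B→E and equate their E entries.
Rows 1 and 3 agree on G; apply G→B, C and equate their B, C entries.
No row becomes fully distinguished — the join is lossy.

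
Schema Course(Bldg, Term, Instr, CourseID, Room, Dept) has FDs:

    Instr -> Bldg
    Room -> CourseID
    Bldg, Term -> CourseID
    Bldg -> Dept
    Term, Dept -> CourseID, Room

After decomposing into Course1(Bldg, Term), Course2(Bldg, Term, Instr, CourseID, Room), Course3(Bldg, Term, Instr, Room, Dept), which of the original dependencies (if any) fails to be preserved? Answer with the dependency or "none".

Instr → Bldg lies within Course2.
Room → CourseID lies within Course2.
Bldg, Term → CourseID lies within Course2.
Bldg → Dept lies within Course3.
Term, Dept → CourseID, Room: restricted closure across fragments reaches CourseID, Room.
Every dependency is enforceable on the fragments, so the decomposition is dependency-preserving.

none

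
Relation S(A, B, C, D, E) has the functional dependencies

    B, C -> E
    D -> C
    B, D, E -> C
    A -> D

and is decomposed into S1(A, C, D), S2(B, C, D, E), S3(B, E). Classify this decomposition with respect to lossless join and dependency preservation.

lossy but dependency-preserving

Lossless test (chase): applying each FD to every pair of rows produces no changes in the tableau, so no row becomes fully distinguished — the join is lossy.
Dependency preservation: every FD's attributes lie within a single fragment, so each can be enforced locally — preserved.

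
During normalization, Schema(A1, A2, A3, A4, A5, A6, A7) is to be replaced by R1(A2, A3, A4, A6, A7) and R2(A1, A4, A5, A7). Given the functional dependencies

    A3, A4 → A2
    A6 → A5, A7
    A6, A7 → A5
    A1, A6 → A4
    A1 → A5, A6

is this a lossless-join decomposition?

No

Common attributes: R1 ∩ R2 = {A4, A7}.
No dependency enlarges {A4, A7}, so (A4, A7)⁺ = {A4, A7}.
The closure contains neither all of R1 = {A2, A3, A4, A6, A7} nor all of R2 = {A1, A4, A5, A7}, so the common attributes are not a superkey of either fragment. The join is lossy.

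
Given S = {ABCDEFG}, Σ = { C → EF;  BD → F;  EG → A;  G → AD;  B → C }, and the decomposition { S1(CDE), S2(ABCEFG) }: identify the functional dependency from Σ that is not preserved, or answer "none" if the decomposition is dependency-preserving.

Check G → AD: no single fragment contains all of {ADG}, and the restricted closure of {G} across the fragments never reaches {AD}.
C → EF is preserved.
BD → F is preserved.
EG → A is preserved.
B → C is preserved.

G → AD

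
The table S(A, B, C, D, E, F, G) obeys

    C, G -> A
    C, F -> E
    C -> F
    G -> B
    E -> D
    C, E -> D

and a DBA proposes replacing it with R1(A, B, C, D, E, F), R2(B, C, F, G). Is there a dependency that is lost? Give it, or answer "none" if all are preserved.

C, G -> A

Check C, G → A: no single fragment contains all of {A, C, G}, and the restricted closure of {C, G} across the fragments never reaches {A}.
C, F → E is preserved.
C → F is preserved.
G → B is preserved.
E → D is preserved.
C, E → D is preserved.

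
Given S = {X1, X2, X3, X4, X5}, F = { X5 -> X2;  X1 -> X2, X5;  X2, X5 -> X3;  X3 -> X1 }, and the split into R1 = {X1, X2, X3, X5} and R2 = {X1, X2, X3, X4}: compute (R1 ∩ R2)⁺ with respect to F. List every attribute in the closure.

R1 ∩ R2 = {X1, X2, X3}.
X1 → X2, X5 applies, adding X5
Closure: {X1, X2, X3, X5}.

X1, X2, X3, X5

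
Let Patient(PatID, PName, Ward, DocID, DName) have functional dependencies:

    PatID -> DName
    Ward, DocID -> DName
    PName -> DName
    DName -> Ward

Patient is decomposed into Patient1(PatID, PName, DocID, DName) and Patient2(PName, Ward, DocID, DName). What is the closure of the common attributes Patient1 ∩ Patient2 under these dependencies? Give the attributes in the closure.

Patient1 ∩ Patient2 = {PName, DocID, DName}.
DName → Ward applies, adding Ward
Closure: {PName, Ward, DocID, DName}.

PName, Ward, DocID, DName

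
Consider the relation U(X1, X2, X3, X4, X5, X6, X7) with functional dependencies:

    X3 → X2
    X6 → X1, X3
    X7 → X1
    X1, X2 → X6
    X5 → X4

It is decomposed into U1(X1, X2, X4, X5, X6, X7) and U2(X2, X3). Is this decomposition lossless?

No

Common attributes: U1 ∩ U2 = {X2}.
No dependency enlarges {X2}, so (X2)⁺ = {X2}.
The closure contains neither all of U1 = {X1, X2, X4, X5, X6, X7} nor all of U2 = {X2, X3}, so the common attributes are not a superkey of either fragment. The join is lossy.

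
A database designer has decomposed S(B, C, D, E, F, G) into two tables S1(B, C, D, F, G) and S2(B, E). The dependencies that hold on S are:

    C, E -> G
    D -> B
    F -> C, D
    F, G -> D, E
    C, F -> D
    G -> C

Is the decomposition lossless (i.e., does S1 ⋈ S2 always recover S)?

No

Common attributes: S1 ∩ S2 = {B}.
No dependency enlarges {B}, so (B)⁺ = {B}.
The closure contains neither all of S1 = {B, C, D, F, G} nor all of S2 = {B, E}, so the common attributes are not a superkey of either fragment. The join is lossy.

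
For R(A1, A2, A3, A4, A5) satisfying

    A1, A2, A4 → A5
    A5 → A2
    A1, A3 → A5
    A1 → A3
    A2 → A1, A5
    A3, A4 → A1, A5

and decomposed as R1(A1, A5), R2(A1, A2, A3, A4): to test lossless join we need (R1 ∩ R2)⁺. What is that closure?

A1, A2, A3, A5

R1 ∩ R2 = {A1}.
A1 → A3 applies, adding A3
A1, A3 → A5 applies, adding A5
A5 → A2 applies, adding A2
Closure: {A1, A2, A3, A5}.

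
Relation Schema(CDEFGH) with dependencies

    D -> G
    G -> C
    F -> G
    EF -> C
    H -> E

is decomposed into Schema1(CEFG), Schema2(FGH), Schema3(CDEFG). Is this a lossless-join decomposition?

Chase test. Columns are CDEFGH; row i has aⱼ where attribute j ∈ Schemai, else bᵢⱼ.
Initial tableau (one row per fragment):
  row 1: a1 b12 a3 a4 a5 b16
  row 2: b21 b22 b23 a4 a5 a6
  row 3: a1 a2 a3 a4 a5 b36
Rows 1 and 2 agree on G; apply G→C and equate their C entries.
No row becomes fully distinguished — the join is lossy.

No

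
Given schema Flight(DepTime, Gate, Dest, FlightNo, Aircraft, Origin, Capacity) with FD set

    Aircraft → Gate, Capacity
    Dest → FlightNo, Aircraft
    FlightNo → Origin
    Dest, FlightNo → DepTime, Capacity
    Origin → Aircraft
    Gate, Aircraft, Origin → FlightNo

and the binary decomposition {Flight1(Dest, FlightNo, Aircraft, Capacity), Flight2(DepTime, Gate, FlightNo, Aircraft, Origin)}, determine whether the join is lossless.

Common attributes: Flight1 ∩ Flight2 = {FlightNo, Aircraft}.
Closure of {FlightNo, Aircraft}: Aircraft → Gate, Capacity applies, adding Gate, Capacity; FlightNo → Origin applies, adding Origin. So (FlightNo, Aircraft)⁺ = {Gate, FlightNo, Aircraft, Origin, Capacity}.
The closure contains neither all of Flight1 = {Dest, FlightNo, Aircraft, Capacity} nor all of Flight2 = {DepTime, Gate, FlightNo, Aircraft, Origin}, so the common attributes are not a superkey of either fragment. The join is lossy.

No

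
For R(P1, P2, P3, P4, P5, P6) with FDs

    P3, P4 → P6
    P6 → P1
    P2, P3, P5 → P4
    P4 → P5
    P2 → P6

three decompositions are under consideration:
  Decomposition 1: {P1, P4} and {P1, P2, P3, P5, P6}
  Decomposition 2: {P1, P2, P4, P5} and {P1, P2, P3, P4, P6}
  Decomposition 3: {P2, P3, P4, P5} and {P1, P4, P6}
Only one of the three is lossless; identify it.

Decomposition 2

Decomposition 1: common = {P1}, closure = {P1} → lossy.
Decomposition 2: common = {P1, P2, P4}, closure = {P1, P2, P4, P5, P6} → lossless.
Decomposition 3: common = {P4}, closure = {P4, P5} → lossy.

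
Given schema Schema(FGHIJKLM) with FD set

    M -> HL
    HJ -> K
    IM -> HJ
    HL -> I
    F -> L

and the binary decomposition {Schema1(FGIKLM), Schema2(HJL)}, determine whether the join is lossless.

No

Common attributes: Schema1 ∩ Schema2 = {L}.
No dependency enlarges {L}, so (L)⁺ = {L}.
The closure contains neither all of Schema1 = {FGIKLM} nor all of Schema2 = {HJL}, so the common attributes are not a superkey of either fragment. The join is lossy.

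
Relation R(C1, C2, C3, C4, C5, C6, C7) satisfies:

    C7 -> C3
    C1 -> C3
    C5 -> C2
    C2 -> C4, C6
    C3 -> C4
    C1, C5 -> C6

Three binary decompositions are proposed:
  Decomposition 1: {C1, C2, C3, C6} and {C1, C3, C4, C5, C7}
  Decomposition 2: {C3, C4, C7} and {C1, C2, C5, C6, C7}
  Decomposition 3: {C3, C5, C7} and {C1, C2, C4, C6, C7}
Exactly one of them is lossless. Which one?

Decomposition 1: common = {C1, C3}, closure = {C1, C3, C4} → lossy.
Decomposition 2: common = {C7}, closure = {C3, C4, C7} → lossless.
Decomposition 3: common = {C7}, closure = {C3, C4, C7} → lossy.

Decomposition 2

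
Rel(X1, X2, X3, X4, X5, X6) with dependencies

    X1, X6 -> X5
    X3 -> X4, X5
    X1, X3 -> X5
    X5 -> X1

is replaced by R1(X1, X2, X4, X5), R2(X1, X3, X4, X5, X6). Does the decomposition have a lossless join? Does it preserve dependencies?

lossy but dependency-preserving

Lossless test: (X1, X4, X5)⁺ = {X1, X4, X5}, which is a superkey of neither fragment — lossy.
Dependency preservation: every FD's attributes lie within a single fragment, so each can be enforced locally — preserved.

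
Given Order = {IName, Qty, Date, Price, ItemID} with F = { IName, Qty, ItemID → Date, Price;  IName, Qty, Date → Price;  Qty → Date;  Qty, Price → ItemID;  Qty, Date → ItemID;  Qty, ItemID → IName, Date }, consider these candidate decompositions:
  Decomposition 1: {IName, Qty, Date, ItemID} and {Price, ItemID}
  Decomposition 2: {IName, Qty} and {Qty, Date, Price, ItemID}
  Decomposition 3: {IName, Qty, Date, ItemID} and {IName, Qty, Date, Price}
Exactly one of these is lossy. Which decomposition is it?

Decomposition 1

Decomposition 1: common = {ItemID}, closure = {ItemID} → lossy.
Decomposition 2: common = {Qty}, closure = {IName, Qty, Date, Price, ItemID} → lossless.
Decomposition 3: common = {IName, Qty, Date}, closure = {IName, Qty, Date, Price, ItemID} → lossless.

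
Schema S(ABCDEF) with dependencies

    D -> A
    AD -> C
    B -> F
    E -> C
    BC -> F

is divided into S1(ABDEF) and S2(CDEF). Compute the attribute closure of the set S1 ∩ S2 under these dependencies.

ACDEF

S1 ∩ S2 = {DEF}.
D → A applies, adding A
AD → C applies, adding C
Closure: {ACDEF}.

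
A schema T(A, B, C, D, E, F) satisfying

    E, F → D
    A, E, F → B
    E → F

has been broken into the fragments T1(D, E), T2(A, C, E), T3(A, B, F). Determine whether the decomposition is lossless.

No

Chase test. Columns are A, B, C, D, E, F; row i has aⱼ where attribute j ∈ Ti, else bᵢⱼ.
Initial tableau (one row per fragment):
  row 1: b11 b12 b13 a4 a5 b16
  row 2: a1 b22 a3 b24 a5 b26
  row 3: a1 a2 b33 b34 b35 a6
Rows 1 and 2 agree on E; apply E→F and equate their F entries.
Rows 1 and 2 agree on E, F; apply E, F→D and equate their D entries.
No row becomes fully distinguished — the join is lossy.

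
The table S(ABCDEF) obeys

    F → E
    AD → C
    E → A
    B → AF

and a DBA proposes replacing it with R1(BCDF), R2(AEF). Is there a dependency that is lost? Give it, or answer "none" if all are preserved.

AD → C

Check AD → C: no single fragment contains all of {ACD}, and the restricted closure of {AD} across the fragments never reaches {C}.
F → E is preserved.
E → A is preserved.
B → AF is preserved.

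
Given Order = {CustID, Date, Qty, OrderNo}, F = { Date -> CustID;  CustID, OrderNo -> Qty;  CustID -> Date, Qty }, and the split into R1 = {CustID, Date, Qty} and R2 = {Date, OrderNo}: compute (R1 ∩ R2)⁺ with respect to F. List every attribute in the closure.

CustID, Date, Qty

R1 ∩ R2 = {Date}.
Date → CustID applies, adding CustID
CustID → Date, Qty applies, adding Qty
Closure: {CustID, Date, Qty}.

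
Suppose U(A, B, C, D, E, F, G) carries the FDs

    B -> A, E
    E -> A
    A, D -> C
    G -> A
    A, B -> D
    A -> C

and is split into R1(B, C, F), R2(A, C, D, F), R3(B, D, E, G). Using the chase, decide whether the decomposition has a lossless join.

Chase test. Columns are A, B, C, D, E, F, G; row i has aⱼ where attribute j ∈ Ri, else bᵢⱼ.
Initial tableau (one row per fragment):
  row 1: b11 a2 a3 b14 b15 a6 b17
  row 2: a1 b22 a3 a4 b25 a6 b27
  row 3: b31 a2 b33 a4 a5 b36 a7
Rows 1 and 3 agree on B; apply B→A, E and equate their A, E entries.
Rows 1 and 3 agree on A, B; apply A, B→D and equate their D entries.
Rows 1 and 3 agree on A; apply A→C and equate their C entries.
No row becomes fully distinguished — the join is lossy.

No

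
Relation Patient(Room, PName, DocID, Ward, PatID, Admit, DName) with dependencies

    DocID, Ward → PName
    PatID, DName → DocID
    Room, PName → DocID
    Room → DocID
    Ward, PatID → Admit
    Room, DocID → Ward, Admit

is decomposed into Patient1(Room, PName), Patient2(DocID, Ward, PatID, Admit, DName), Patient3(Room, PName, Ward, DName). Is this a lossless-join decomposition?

Chase test. Columns are Room, PName, DocID, Ward, PatID, Admit, DName; row i has aⱼ where attribute j ∈ Patienti, else bᵢⱼ.
Initial tableau (one row per fragment):
  row 1: a1 a2 b13 b14 b15 b16 b17
  row 2: b21 b22 a3 a4 a5 a6 a7
  row 3: a1 a2 b33 a4 b35 b36 a7
Rows 1 and 3 agree on Room, PName; apply Room, PName→DocID and equate their DocID entries.
Rows 1 and 3 agree on Room, DocID; apply Room, DocID→Ward, Admit and equate their Ward, Admit entries.
No row becomes fully distinguished — the join is lossy.

No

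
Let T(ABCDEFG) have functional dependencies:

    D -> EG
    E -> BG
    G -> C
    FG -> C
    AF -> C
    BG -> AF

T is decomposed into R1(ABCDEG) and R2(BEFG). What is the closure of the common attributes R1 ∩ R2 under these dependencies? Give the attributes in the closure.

R1 ∩ R2 = {BEG}.
G → C applies, adding C
BG → AF applies, adding AF
Closure: {ABCEFG}.

ABCEFG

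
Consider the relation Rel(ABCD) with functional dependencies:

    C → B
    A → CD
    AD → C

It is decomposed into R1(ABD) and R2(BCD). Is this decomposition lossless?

Common attributes: R1 ∩ R2 = {BD}.
No dependency enlarges {BD}, so (BD)⁺ = {BD}.
The closure contains neither all of R1 = {ABD} nor all of R2 = {BCD}, so the common attributes are not a superkey of either fragment. The join is lossy.

No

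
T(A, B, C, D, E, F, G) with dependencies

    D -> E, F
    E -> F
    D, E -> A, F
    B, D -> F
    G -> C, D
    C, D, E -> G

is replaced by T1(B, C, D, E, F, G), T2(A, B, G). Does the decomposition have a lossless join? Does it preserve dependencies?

Lossless test: (B, G)⁺ = {A, B, C, D, E, F, G}, which contains all of one fragment — lossless.
Dependency preservation: the restricted closure of {D, E} across the fragments never reaches {A, F}, so D, E → A, F cannot be enforced without a join — not preserved.

lossless but not dependency-preserving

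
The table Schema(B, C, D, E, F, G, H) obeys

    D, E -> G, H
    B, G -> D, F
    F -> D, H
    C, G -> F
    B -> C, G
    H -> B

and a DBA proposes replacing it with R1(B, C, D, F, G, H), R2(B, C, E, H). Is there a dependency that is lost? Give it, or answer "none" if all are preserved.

Check D, E → G, H: no single fragment contains all of {D, E, G, H}, and the restricted closure of {D, E} across the fragments never reaches {G, H}.
B, G → D, F is preserved.
F → D, H is preserved.
C, G → F is preserved.
B → C, G is preserved.
H → B is preserved.

D, E -> G, H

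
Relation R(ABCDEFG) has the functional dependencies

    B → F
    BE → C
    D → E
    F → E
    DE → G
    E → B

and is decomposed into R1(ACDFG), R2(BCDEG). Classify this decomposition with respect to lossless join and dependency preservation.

Lossless test: (CDG)⁺ = {BCDEFG}, which contains all of one fragment — lossless.
Dependency preservation: the restricted closure of {B} across the fragments never reaches {F}, so B → F cannot be enforced without a join — not preserved.

lossless but not dependency-preserving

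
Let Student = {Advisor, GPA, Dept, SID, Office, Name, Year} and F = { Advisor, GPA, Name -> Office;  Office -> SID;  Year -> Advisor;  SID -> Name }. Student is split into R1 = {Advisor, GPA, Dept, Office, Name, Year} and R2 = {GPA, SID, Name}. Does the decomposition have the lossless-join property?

Common attributes: R1 ∩ R2 = {GPA, Name}.
No dependency enlarges {GPA, Name}, so (GPA, Name)⁺ = {GPA, Name}.
The closure contains neither all of R1 = {Advisor, GPA, Dept, Office, Name, Year} nor all of R2 = {GPA, SID, Name}, so the common attributes are not a superkey of either fragment. The join is lossy.

No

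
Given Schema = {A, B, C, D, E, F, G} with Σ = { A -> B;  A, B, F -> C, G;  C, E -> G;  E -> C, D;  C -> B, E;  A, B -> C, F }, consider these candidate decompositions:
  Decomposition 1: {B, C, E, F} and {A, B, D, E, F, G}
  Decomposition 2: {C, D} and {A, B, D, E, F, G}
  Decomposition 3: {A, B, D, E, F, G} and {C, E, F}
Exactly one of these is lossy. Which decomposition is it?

Decomposition 1: common = {B, E, F}, closure = {B, C, D, E, F, G} → lossless.
Decomposition 2: common = {D}, closure = {D} → lossy.
Decomposition 3: common = {E, F}, closure = {B, C, D, E, F, G} → lossless.

Decomposition 2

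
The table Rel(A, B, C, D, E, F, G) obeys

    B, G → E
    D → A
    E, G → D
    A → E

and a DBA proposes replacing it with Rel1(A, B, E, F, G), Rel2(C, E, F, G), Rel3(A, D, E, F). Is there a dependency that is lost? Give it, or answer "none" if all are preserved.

E, G → D

Check E, G → D: no single fragment contains all of {D, E, G}, and the restricted closure of {E, G} across the fragments never reaches {D}.
B, G → E is preserved.
D → A is preserved.
A → E is preserved.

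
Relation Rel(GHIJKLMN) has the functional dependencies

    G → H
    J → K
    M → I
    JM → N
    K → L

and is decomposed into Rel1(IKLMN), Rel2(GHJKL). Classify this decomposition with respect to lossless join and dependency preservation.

Lossless test: (KL)⁺ = {KL}, which is a superkey of neither fragment — lossy.
Dependency preservation: the restricted closure of {JM} across the fragments never reaches {N}, so JM → N cannot be enforced without a join — not preserved.

lossy and not dependency-preserving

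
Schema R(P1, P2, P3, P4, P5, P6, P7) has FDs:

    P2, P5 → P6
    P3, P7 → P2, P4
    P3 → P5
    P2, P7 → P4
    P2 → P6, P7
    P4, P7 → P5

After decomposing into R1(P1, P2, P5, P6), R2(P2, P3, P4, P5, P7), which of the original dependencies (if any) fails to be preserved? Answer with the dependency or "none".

none

P2, P5 → P6 lies within R1.
P3, P7 → P2, P4 lies within R2.
P3 → P5 lies within R2.
P2, P7 → P4 lies within R2.
P2 → P6, P7: restricted closure across fragments reaches P6, P7.
P4, P7 → P5 lies within R2.
Every dependency is enforceable on the fragments, so the decomposition is dependency-preserving.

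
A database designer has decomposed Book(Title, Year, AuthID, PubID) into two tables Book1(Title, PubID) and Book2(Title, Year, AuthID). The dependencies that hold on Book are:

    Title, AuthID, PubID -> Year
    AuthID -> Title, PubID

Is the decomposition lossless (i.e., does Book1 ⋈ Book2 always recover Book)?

Common attributes: Book1 ∩ Book2 = {Title}.
No dependency enlarges {Title}, so (Title)⁺ = {Title}.
The closure contains neither all of Book1 = {Title, PubID} nor all of Book2 = {Title, Year, AuthID}, so the common attributes are not a superkey of either fragment. The join is lossy.

No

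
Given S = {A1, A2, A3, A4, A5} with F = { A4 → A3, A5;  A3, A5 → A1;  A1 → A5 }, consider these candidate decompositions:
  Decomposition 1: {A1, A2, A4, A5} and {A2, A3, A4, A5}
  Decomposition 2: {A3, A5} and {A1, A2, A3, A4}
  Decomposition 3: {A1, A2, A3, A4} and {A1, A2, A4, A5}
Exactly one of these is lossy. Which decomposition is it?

Decomposition 2

Decomposition 1: common = {A2, A4, A5}, closure = {A1, A2, A3, A4, A5} → lossless.
Decomposition 2: common = {A3}, closure = {A3} → lossy.
Decomposition 3: common = {A1, A2, A4}, closure = {A1, A2, A3, A4, A5} → lossless.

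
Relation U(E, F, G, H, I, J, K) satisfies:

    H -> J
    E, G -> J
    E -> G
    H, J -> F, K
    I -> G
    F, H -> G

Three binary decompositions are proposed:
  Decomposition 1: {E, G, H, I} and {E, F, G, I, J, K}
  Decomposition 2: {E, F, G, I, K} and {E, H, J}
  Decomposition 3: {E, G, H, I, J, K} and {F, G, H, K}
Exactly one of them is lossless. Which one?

Decomposition 1: common = {E, G, I}, closure = {E, G, I, J} → lossy.
Decomposition 2: common = {E}, closure = {E, G, J} → lossy.
Decomposition 3: common = {G, H, K}, closure = {F, G, H, J, K} → lossless.

Decomposition 3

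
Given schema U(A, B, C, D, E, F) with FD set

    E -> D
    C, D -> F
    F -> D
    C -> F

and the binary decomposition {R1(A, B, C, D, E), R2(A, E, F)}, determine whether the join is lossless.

Common attributes: R1 ∩ R2 = {A, E}.
Closure of {A, E}: E → D applies, adding D. So (A, E)⁺ = {A, D, E}.
The closure contains neither all of R1 = {A, B, C, D, E} nor all of R2 = {A, E, F}, so the common attributes are not a superkey of either fragment. The join is lossy.

No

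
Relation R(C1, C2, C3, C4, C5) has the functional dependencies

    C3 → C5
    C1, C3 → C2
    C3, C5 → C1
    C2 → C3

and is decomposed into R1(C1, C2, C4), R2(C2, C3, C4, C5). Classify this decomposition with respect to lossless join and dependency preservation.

lossless and dependency-preserving

Lossless test: (C2, C4)⁺ = {C1, C2, C3, C4, C5}, which contains all of one fragment — lossless.
Dependency preservation: C1, C3 → C2; C3, C5 → C1 are not contained in any single fragment, but the restricted closure of each left-hand side across the fragments still reaches the right-hand side; the remaining FDs each lie inside some fragment. All dependencies are preserved.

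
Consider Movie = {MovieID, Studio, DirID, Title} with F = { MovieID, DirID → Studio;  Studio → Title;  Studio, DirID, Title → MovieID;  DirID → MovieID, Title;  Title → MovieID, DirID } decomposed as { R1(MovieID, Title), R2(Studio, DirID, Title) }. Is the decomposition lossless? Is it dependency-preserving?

Lossless test: (Title)⁺ = {MovieID, Studio, DirID, Title}, which contains all of one fragment — lossless.
Dependency preservation: MovieID, DirID → Studio; Studio, DirID, Title → MovieID; DirID → MovieID, Title; Title → MovieID, DirID are not contained in any single fragment, but the restricted closure of each left-hand side across the fragments still reaches the right-hand side; the remaining FDs each lie inside some fragment. All dependencies are preserved.

lossless and dependency-preserving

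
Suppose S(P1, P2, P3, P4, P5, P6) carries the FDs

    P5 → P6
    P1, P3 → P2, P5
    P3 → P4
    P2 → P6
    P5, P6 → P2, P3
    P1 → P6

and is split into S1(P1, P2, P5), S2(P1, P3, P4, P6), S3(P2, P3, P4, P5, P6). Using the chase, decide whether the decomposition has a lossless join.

Chase test. Columns are P1, P2, P3, P4, P5, P6; row i has aⱼ where attribute j ∈ Si, else bᵢⱼ.
Initial tableau (one row per fragment):
  row 1: a1 a2 b13 b14 a5 b16
  row 2: a1 b22 a3 a4 b25 a6
  row 3: b31 a2 a3 a4 a5 a6
Rows 1 and 3 agree on P5; apply P5→P6 and equate their P6 entries.
Rows 1 and 3 agree on P5, P6; apply P5, P6→P2, P3 and equate their P2, P3 entries.
Rows 1 and 2 agree on P1, P3; apply P1, P3→P2, P5 and equate their P2, P5 entries.
Rows 1 and 2 agree on P3; apply P3→P4 and equate their P4 entries.
Row 1 is now all distinguished symbols — the join is lossless.

Yes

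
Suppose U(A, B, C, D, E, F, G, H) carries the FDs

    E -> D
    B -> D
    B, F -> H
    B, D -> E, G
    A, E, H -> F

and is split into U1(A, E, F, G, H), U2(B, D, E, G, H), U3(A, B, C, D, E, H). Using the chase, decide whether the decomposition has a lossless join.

Yes

Chase test. Columns are A, B, C, D, E, F, G, H; row i has aⱼ where attribute j ∈ Ui, else bᵢⱼ.
Initial tableau (one row per fragment):
  row 1: a1 b12 b13 b14 a5 a6 a7 a8
  row 2: b21 a2 b23 a4 a5 b26 a7 a8
  row 3: a1 a2 a3 a4 a5 b36 b37 a8
Rows 1 and 2 agree on E; apply E→D and equate their D entries.
Rows 2 and 3 agree on B, D; apply B, D→E, G and equate their E, G entries.
Rows 1 and 3 agree on A, E, H; apply A, E, H→F and equate their F entries.
Row 3 is now all distinguished symbols — the join is lossless.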